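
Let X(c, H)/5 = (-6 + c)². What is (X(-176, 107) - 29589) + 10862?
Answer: 146893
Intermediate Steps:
X(c, H) = 5*(-6 + c)²
(X(-176, 107) - 29589) + 10862 = (5*(-6 - 176)² - 29589) + 10862 = (5*(-182)² - 29589) + 10862 = (5*33124 - 29589) + 10862 = (165620 - 29589) + 10862 = 136031 + 10862 = 146893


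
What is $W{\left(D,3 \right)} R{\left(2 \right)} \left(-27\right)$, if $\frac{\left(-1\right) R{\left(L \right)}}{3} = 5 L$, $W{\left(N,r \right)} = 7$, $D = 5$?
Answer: $5670$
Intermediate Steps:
$R{\left(L \right)} = - 15 L$ ($R{\left(L \right)} = - 3 \cdot 5 L = - 15 L$)
$W{\left(D,3 \right)} R{\left(2 \right)} \left(-27\right) = 7 \left(\left(-15\right) 2\right) \left(-27\right) = 7 \left(-30\right) \left(-27\right) = \left(-210\right) \left(-27\right) = 5670$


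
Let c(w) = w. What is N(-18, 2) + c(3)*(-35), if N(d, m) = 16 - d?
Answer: -71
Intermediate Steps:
N(-18, 2) + c(3)*(-35) = (16 - 1*(-18)) + 3*(-35) = (16 + 18) - 105 = 34 - 105 = -71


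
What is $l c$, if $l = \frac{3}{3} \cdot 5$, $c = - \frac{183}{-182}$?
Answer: $\frac{915}{182} \approx 5.0275$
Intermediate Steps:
$c = \frac{183}{182}$ ($c = \left(-183\right) \left(- \frac{1}{182}\right) = \frac{183}{182} \approx 1.0055$)
$l = 5$ ($l = 3 \cdot \frac{1}{3} \cdot 5 = 1 \cdot 5 = 5$)
$l c = 5 \cdot \frac{183}{182} = \frac{915}{182}$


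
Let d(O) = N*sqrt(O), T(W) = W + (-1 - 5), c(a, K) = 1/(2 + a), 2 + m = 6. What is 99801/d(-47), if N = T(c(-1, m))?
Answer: 99801*I*sqrt(47)/235 ≈ 2911.5*I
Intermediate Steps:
m = 4 (m = -2 + 6 = 4)
T(W) = -6 + W (T(W) = W - 6 = -6 + W)
N = -5 (N = -6 + 1/(2 - 1) = -6 + 1/1 = -6 + 1 = -5)
d(O) = -5*sqrt(O)
99801/d(-47) = 99801/((-5*I*sqrt(47))) = 99801*(I*sqrt(47)/235) = 99801*I*sqrt(47)/235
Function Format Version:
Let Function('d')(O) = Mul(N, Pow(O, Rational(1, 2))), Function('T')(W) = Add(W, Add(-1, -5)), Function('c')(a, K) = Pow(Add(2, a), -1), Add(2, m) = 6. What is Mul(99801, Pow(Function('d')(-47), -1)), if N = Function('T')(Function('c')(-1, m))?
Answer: Mul(Rational(99801, 235), I, Pow(47, Rational(1, 2))) ≈ Mul(2911.5, I)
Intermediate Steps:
m = 4 (m = Add(-2, 6) = 4)
Function('T')(W) = Add(-6, W) (Function('T')(W) = Add(W, -6) = Add(-6, W))
N = -5 (N = Add(-6, Pow(Add(2, -1), -1)) = Add(-6, Pow(1, -1)) = Add(-6, 1) = -5)
Function('d')(O) = Mul(-5, Pow(O, Rational(1, 2)))
Mul(99801, Pow(Function('d')(-47), -1)) = Mul(99801, Pow(Mul(-5, Pow(-47, Rational(1, 2))), -1)) = Mul(99801, Pow(Mul(-5, Mul(I, Pow(47, Rational(1, 2)))), -1)) = Mul(99801, Pow(Mul(-5, I, Pow(47, Rational(1, 2))), -1)) = Mul(99801, Mul(Rational(1, 235), I, Pow(47, Rational(1, 2)))) = Mul(Rational(99801, 235), I, Pow(47, Rational(1, 2)))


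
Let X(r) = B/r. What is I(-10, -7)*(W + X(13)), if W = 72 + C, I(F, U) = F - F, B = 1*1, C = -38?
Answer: 0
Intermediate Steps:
B = 1
X(r) = 1/r
I(F, U) = 0
W = 34 (W = 72 - 38 = 34)
I(-10, -7)*(W + X(13)) = 0*(34 + 1/13) = 0*(443/13) = 0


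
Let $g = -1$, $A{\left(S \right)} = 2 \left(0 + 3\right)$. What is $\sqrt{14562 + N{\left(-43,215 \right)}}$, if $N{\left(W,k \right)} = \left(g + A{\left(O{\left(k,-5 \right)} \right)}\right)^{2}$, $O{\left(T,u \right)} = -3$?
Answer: $\sqrt{14587} \approx 120.78$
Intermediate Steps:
$A{\left(S \right)} = 6$ ($A{\left(S \right)} = 2 \cdot 3 = 6$)
$N{\left(W,k \right)} = 25$ ($N{\left(W,k \right)} = \left(-1 + 6\right)^{2} = 5^{2} = 25$)
$\sqrt{14562 + N{\left(-43,215 \right)}} = \sqrt{14562 + 25} = \sqrt{14587}$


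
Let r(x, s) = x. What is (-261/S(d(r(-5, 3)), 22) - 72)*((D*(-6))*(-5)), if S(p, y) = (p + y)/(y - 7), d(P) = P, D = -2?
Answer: 308340/17 ≈ 18138.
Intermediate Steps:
S(p, y) = (p + y)/(-7 + y)
(-261/S(d(r(-5, 3)), 22) - 72)*((D*(-6))*(-5)) = (-261*(-7 + 22)/(-5 + 22) - 72)*(-2*(-6)*(-5)) = (-261/(17/15) - 72)*(12*(-5)) = (-261/((1/15)*17) - 72)*(-60) = (-261/17/15 - 72)*(-60) = (-261*15/17 - 72)*(-60) = (-3915/17 - 72)*(-60) = -5139/17*(-60) = 308340/17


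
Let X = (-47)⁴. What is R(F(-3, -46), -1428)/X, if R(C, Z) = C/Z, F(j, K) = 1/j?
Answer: 1/20904553404 ≈ 4.7836e-11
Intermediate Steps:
X = 4879681
R(F(-3, -46), -1428)/X = (1/(-3*(-1428)))/4879681 = -⅓*(-1/1428)*(1/4879681) = (1/4284)*(1/4879681) = 1/20904553404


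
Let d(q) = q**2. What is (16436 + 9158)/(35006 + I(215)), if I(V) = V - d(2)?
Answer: 25594/35217 ≈ 0.72675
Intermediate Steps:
I(V) = -4 + V (I(V) = V - 1*2**2 = V - 1*4 = V - 4 = -4 + V)
(16436 + 9158)/(35006 + I(215)) = (16436 + 9158)/(35006 + (-4 + 215)) = 25594/(35006 + 211) = 25594/35217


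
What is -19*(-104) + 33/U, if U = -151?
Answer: 298343/151 ≈ 1975.8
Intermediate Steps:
-19*(-104) + 33/U = -19*(-104) + 33/(-151) = 1976 + 33*(-1/151) = 1976 - 33/151 = 298343/151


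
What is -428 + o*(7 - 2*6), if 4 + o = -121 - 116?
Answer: 777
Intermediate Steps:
o = -241 (o = -4 + (-121 - 116) = -4 - 237 = -241)
-428 + o*(7 - 2*6) = -428 - 241*(7 - 2*6) = -428 - 241*(7 - 12) = -428 - 241*(-5) = -428 + 1205 = 777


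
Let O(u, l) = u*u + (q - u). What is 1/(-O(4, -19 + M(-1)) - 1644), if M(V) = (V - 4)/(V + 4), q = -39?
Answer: -1/1617 ≈ -0.00061843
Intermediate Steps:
M(V) = (-4 + V)/(4 + V)
O(u, l) = -39 + u² - u (O(u, l) = u*u + (-39 - u) = u² + (-39 - u) = -39 + u² - u)
1/(-O(4, -19 + M(-1)) - 1644) = 1/(-(-39 + 4² - 1*4) - 1644) = 1/(-(-39 + 16 - 4) - 1644) = 1/(-1*(-27) - 1644) = 1/(27 - 1644) = 1/(-1617) = -1/1617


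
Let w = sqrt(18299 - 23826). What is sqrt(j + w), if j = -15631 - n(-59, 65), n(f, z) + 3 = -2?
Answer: sqrt(-15626 + I*sqrt(5527)) ≈ 0.2974 + 125.0*I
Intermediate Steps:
n(f, z) = -5 (n(f, z) = -3 - 2 = -5)
w = I*sqrt(5527) (w = sqrt(-5527) = I*sqrt(5527) ≈ 74.344*I)
j = -15626 (j = -15631 - 1*(-5) = -15631 + 5 = -15626)
sqrt(j + w) = sqrt(-15626 + I*sqrt(5527))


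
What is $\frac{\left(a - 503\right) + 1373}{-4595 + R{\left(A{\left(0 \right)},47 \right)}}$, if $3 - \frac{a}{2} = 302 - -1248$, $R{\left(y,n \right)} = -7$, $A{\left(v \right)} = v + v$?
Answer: $\frac{1112}{2301} \approx 0.48327$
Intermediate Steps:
$A{\left(v \right)} = 2 v$
$a = -3094$ ($a = 6 - 2 \left(302 - -1248\right) = 6 - 2 \left(302 + 1248\right) = 6 - 3100 = -3094$)
$\frac{\left(a - 503\right) + 1373}{-4595 + R{\left(A{\left(0 \right)},47 \right)}} = \frac{\left(-3094 - 503\right) + 1373}{-4595 - 7} = \frac{\left(-3094 - 503\right) + 1373}{-4602} = \left(-3597 + 1373\right) \left(- \frac{1}{4602}\right) = \left(-2224\right) \left(- \frac{1}{4602}\right) = \frac{1112}{2301}$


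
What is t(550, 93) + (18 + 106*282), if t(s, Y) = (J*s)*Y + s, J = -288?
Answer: -14700740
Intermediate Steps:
t(s, Y) = s - 288*Y*s (t(s, Y) = (-288*s)*Y + s = -288*Y*s + s = s - 288*Y*s)
t(550, 93) + (18 + 106*282) = 550*(1 - 288*93) + (18 + 106*282) = 550*(1 - 26784) + (18 + 29892) = 550*(-26783) + 29910 = -14730650 + 29910 = -14700740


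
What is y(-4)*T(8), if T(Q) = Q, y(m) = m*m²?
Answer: -512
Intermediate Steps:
y(m) = m³
y(-4)*T(8) = (-4)³*8 = -64*8 = -512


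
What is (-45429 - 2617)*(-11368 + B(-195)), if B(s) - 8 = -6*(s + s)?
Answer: 433374920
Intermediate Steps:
B(s) = 8 - 12*s (B(s) = 8 - 6*(s + s) = 8 - 12*s)
(-45429 - 2617)*(-11368 + B(-195)) = (-45429 - 2617)*(-11368 + (8 - 12*(-195))) = -48046*(-11368 + (8 + 2340)) = -48046*(-11368 + 2348) = -48046*(-9020) = 433374920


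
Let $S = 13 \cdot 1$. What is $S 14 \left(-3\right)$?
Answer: $-546$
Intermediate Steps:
$S = 13$
$S 14 \left(-3\right) = 13 \cdot 14 \left(-3\right) = 182 \left(-3\right) = -546$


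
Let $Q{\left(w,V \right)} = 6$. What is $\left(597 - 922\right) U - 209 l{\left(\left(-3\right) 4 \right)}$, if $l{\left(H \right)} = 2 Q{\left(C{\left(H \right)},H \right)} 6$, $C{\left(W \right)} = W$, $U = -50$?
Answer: $1202$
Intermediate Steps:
$l{\left(H \right)} = 72$ ($l{\left(H \right)} = 2 \cdot 6 \cdot 6 = 12 \cdot 6 = 72$)
$\left(597 - 922\right) U - 209 l{\left(\left(-3\right) 4 \right)} = \left(597 - 922\right) \left(-50\right) - 15048 = \left(-325\right) \left(-50\right) - 15048 = 16250 - 15048 = 1202$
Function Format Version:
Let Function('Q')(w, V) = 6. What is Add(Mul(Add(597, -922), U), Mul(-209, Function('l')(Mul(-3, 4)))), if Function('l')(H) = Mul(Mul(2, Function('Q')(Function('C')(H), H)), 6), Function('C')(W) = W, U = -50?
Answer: 1202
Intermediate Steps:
Function('l')(H) = 72 (Function('l')(H) = Mul(Mul(2, 6), 6) = Mul(12, 6) = 72)
Add(Mul(Add(597, -922), U), Mul(-209, Function('l')(Mul(-3, 4)))) = Add(Mul(Add(597, -922), -50), Mul(-209, 72)) = Add(Mul(-325, -50), -15048) = Add(16250, -15048) = 1202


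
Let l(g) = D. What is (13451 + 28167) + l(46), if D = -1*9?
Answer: 41609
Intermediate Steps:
D = -9
l(g) = -9
(13451 + 28167) + l(46) = (13451 + 28167) - 9 = 41618 - 9 = 41609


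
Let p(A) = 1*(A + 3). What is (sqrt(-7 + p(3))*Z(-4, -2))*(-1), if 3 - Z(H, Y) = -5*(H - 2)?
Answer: 27*I ≈ 27.0*I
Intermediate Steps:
Z(H, Y) = -7 + 5*H (Z(H, Y) = 3 - (-5)*(H - 2) = 3 - (-5)*(-2 + H) = 3 - (10 - 5*H) = 3 + (-10 + 5*H) = -7 + 5*H)
p(A) = 3 + A (p(A) = 1*(3 + A) = 3 + A)
(sqrt(-7 + p(3))*Z(-4, -2))*(-1) = (sqrt(-7 + (3 + 3))*(-7 + 5*(-4)))*(-1) = (sqrt(-7 + 6)*(-7 - 20))*(-1) = (sqrt(-1)*(-27))*(-1) = (I*(-27))*(-1) = -27*I*(-1) = 27*I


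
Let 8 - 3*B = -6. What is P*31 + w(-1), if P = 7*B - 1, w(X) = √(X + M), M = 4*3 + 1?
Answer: 2945/3 + 2*√3 ≈ 985.13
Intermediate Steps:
B = 14/3 (B = 8/3 - ⅓*(-6) = 8/3 + 2 = 14/3 ≈ 4.6667)
M = 13 (M = 12 + 1 = 13)
w(X) = √(13 + X) (w(X) = √(X + 13) = √(13 + X))
P = 95/3 (P = 7*(14/3) - 1 = 98/3 - 1 = 95/3 ≈ 31.667)
P*31 + w(-1) = (95/3)*31 + √(13 - 1) = 2945/3 + √12 = 2945/3 + 2*√3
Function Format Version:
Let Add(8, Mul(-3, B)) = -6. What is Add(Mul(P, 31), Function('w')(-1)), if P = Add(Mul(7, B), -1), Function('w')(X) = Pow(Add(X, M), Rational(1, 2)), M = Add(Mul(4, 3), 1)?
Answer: Add(Rational(2945, 3), Mul(2, Pow(3, Rational(1, 2)))) ≈ 985.13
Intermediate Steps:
B = Rational(14, 3) (B = Add(Rational(8, 3), Mul(Rational(-1, 3), -6)) = Add(Rational(8, 3), 2) = Rational(14, 3) ≈ 4.6667)
M = 13 (M = Add(12, 1) = 13)
Function('w')(X) = Pow(Add(13, X), Rational(1, 2)) (Function('w')(X) = Pow(Add(X, 13), Rational(1, 2)) = Pow(Add(13, X), Rational(1, 2)))
P = Rational(95, 3) (P = Add(Mul(7, Rational(14, 3)), -1) = Add(Rational(98, 3), -1) = Rational(95, 3) ≈ 31.667)
Add(Mul(P, 31), Function('w')(-1)) = Add(Mul(Rational(95, 3), 31), Pow(Add(13, -1), Rational(1, 2))) = Add(Rational(2945, 3), Pow(12, Rational(1, 2))) = Add(Rational(2945, 3), Mul(2, Pow(3, Rational(1, 2))))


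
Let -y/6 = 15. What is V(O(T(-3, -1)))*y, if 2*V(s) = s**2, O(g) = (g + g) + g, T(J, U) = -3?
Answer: -3645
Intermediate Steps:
y = -90 (y = -6*15 = -90)
O(g) = 3*g (O(g) = 2*g + g = 3*g)
V(s) = s**2/2
V(O(T(-3, -1)))*y = ((3*(-3))**2/2)*(-90) = ((1/2)*(-9)**2)*(-90) = ((1/2)*81)*(-90) = (81/2)*(-90) = -3645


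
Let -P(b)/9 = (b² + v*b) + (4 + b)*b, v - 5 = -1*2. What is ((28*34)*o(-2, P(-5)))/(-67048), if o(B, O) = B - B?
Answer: 0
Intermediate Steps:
v = 3 (v = 5 - 1*2 = 5 - 2 = 3)
P(b) = -27*b - 9*b² - 9*b*(4 + b) (P(b) = -9*((b² + 3*b) + (4 + b)*b) = -9*((b² + 3*b) + b*(4 + b)) = -9*(b² + 3*b + b*(4 + b)) = -27*b - 9*b² - 9*b*(4 + b))
o(B, O) = 0
((28*34)*o(-2, P(-5)))/(-67048) = ((28*34)*0)/(-67048) = (952*0)*(-1/67048) = 0*(-1/67048) = 0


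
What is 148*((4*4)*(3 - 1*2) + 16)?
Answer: 4736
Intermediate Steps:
148*((4*4)*(3 - 1*2) + 16) = 148*(16*(3 - 2) + 16) = 148*(16*1 + 16) = 148*(16 + 16) = 148*32 = 4736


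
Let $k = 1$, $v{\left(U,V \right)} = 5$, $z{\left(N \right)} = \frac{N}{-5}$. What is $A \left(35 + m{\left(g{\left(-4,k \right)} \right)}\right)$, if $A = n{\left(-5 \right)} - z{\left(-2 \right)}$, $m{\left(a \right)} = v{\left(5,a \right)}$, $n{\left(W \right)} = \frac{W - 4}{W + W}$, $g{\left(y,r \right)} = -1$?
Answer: $20$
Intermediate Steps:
$z{\left(N \right)} = - \frac{N}{5}$ ($z{\left(N \right)} = N \left(- \frac{1}{5}\right) = - \frac{N}{5}$)
$n{\left(W \right)} = \frac{-4 + W}{2 W}$
$m{\left(a \right)} = 5$
$A = \frac{1}{2}$ ($A = \frac{-4 - 5}{2 \left(-5\right)} - \left(- \frac{1}{5}\right) \left(-2\right) = \frac{1}{2} \left(- \frac{1}{5}\right) \left(-9\right) - \frac{2}{5} = \frac{9}{10} - \frac{2}{5} = \frac{1}{2} \approx 0.5$)
$A \left(35 + m{\left(g{\left(-4,k \right)} \right)}\right) = \frac{35 + 5}{2} = \frac{1}{2} \cdot 40 = 20$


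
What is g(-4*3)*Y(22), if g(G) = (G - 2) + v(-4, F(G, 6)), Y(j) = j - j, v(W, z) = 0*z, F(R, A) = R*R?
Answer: 0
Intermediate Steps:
F(R, A) = R**2
v(W, z) = 0
Y(j) = 0
g(G) = -2 + G (g(G) = (G - 2) + 0 = (-2 + G) + 0 = -2 + G)
g(-4*3)*Y(22) = (-2 - 4*3)*0 = (-2 - 12)*0 = -14*0 = 0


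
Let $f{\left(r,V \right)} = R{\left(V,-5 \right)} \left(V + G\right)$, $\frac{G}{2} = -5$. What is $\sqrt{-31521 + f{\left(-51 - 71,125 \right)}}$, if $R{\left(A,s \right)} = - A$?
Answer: $2 i \sqrt{11474} \approx 214.23 i$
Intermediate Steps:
$G = -10$ ($G = 2 \left(-5\right) = -10$)
$f{\left(r,V \right)} = - V \left(-10 + V\right)$ ($f{\left(r,V \right)} = - V \left(V - 10\right) = - V \left(-10 + V\right)$)
$\sqrt{-31521 + f{\left(-51 - 71,125 \right)}} = \sqrt{-31521 + 125 \left(10 - 125\right)} = \sqrt{-31521 + 125 \left(-115\right)} = \sqrt{-31521 - 14375} = \sqrt{-45896} = 2 i \sqrt{11474}$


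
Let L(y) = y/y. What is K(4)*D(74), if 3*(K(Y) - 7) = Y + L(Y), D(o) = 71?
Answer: 1846/3 ≈ 615.33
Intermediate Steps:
L(y) = 1
K(Y) = 22/3 + Y/3 (K(Y) = 7 + (Y + 1)/3 = 7 + (1 + Y)/3 = 7 + (1/3 + Y/3) = 22/3 + Y/3)
K(4)*D(74) = (22/3 + (1/3)*4)*71 = (22/3 + 4/3)*71 = (26/3)*71 = 1846/3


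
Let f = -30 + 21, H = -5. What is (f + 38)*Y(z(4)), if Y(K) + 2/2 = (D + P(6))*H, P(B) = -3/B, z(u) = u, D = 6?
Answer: -1653/2 ≈ -826.50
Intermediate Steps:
f = -9
Y(K) = -57/2 (Y(K) = -1 + (6 - 3/6)*(-5) = -1 + (6 - 3*⅙)*(-5) = -1 + (6 - ½)*(-5) = -1 + (11/2)*(-5) = -1 - 55/2 = -57/2)
(f + 38)*Y(z(4)) = (-9 + 38)*(-57/2) = 29*(-57/2) = -1653/2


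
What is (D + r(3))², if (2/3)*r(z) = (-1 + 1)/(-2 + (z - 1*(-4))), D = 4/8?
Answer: ¼ ≈ 0.25000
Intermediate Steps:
D = ½ (D = 4*(⅛) = ½ ≈ 0.50000)
r(z) = 0 (r(z) = 3*((-1 + 1)/(-2 + (z - 1*(-4))))/2 = 3*(0/(-2 + (z + 4)))/2 = 3*(0/(-2 + (4 + z)))/2 = 3*(0/(2 + z))/2 = (3/2)*0 = 0)
(D + r(3))² = (½ + 0)² = (½)² = ¼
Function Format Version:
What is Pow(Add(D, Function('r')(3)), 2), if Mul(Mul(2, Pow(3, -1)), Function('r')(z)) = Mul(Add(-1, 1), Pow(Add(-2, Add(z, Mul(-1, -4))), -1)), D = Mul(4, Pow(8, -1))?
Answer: Rational(1, 4) ≈ 0.25000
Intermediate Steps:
D = Rational(1, 2) (D = Mul(4, Rational(1, 8)) = Rational(1, 2) ≈ 0.50000)
Function('r')(z) = 0 (Function('r')(z) = Mul(Rational(3, 2), Mul(Add(-1, 1), Pow(Add(-2, Add(z, Mul(-1, -4))), -1))) = Mul(Rational(3, 2), Mul(0, Pow(Add(-2, Add(z, 4)), -1))) = Mul(Rational(3, 2), Mul(0, Pow(Add(-2, Add(4, z)), -1))) = Mul(Rational(3, 2), Mul(0, Pow(Add(2, z), -1))) = Mul(Rational(3, 2), 0) = 0)
Pow(Add(D, Function('r')(3)), 2) = Pow(Add(Rational(1, 2), 0), 2) = Pow(Rational(1, 2), 2) = Rational(1, 4)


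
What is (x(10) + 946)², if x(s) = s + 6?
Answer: 925444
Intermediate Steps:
x(s) = 6 + s
(x(10) + 946)² = ((6 + 10) + 946)² = (16 + 946)² = 962² = 925444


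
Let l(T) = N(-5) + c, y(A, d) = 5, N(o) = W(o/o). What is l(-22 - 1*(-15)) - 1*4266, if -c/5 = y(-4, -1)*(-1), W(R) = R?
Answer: -4240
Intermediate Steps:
N(o) = 1 (N(o) = o/o = 1)
c = 25 (c = -25*(-1) = -5*(-5) = 25)
l(T) = 26 (l(T) = 1 + 25 = 26)
l(-22 - 1*(-15)) - 1*4266 = 26 - 1*4266 = 26 - 4266 = -4240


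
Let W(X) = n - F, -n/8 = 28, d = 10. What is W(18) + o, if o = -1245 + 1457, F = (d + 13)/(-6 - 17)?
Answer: -11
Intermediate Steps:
F = -1 (F = (10 + 13)/(-6 - 17) = 23/(-23) = 23*(-1/23) = -1)
n = -224 (n = -8*28 = -224)
W(X) = -223 (W(X) = -224 - 1*(-1) = -224 + 1 = -223)
o = 212
W(18) + o = -223 + 212 = -11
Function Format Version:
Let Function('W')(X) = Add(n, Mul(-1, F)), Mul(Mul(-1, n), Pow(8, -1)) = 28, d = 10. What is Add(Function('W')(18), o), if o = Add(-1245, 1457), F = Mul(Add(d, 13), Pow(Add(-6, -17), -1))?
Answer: -11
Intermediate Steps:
F = -1 (F = Mul(Add(10, 13), Pow(Add(-6, -17), -1)) = Mul(23, Pow(-23, -1)) = Mul(23, Rational(-1, 23)) = -1)
n = -224 (n = Mul(-8, 28) = -224)
Function('W')(X) = -223 (Function('W')(X) = Add(-224, Mul(-1, -1)) = Add(-224, 1) = -223)
o = 212
Add(Function('W')(18), o) = Add(-223, 212) = -11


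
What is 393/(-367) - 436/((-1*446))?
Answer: -7633/81841 ≈ -0.093266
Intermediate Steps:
393/(-367) - 436/((-1*446)) = 393*(-1/367) - 436/(-446) = -393/367 - 436*(-1/446) = -393/367 + 218/223 = -7633/81841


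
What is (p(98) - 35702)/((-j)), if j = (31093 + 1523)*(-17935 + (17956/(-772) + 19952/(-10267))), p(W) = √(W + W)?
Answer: -2946536597/48365040288456 ≈ -6.0923e-5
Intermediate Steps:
p(W) = √2*√W (p(W) = √(2*W) = √2*√W)
j = -1160760966922944/1981531 (j = 32616*(-17935 + (17956*(-1/772) + 19952*(-1/10267))) = 32616*(-17935 + (-4489/193 - 19952/10267)) = 32616*(-17935 - 49939299/1981531) = 32616*(-35588697784/1981531) = -1160760966922944/1981531 ≈ -5.8579e+8)
(p(98) - 35702)/((-j)) = (√2*√98 - 35702)/((-1*(-1160760966922944/1981531))) = (√2*(7*√2) - 35702)/(1160760966922944/1981531) = (14 - 35702)*(1981531/1160760966922944) = -35688*1981531/1160760966922944 = -2946536597/48365040288456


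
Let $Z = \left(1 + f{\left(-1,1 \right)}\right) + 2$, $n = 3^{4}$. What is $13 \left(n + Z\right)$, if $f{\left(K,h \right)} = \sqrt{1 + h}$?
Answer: $1092 + 13 \sqrt{2} \approx 1110.4$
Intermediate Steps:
$n = 81$
$Z = 3 + \sqrt{2}$ ($Z = \left(1 + \sqrt{1 + 1}\right) + 2 = \left(1 + \sqrt{2}\right) + 2 = 3 + \sqrt{2} \approx 4.4142$)
$13 \left(n + Z\right) = 13 \left(81 + \left(3 + \sqrt{2}\right)\right) = 13 \left(84 + \sqrt{2}\right) = 1092 + 13 \sqrt{2}$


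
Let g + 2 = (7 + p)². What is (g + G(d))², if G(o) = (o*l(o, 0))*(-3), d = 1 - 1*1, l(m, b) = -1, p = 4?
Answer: 14161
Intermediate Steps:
d = 0 (d = 1 - 1 = 0)
G(o) = 3*o (G(o) = (o*(-1))*(-3) = -o*(-3) = 3*o)
g = 119 (g = -2 + (7 + 4)² = -2 + 11² = -2 + 121 = 119)
(g + G(d))² = (119 + 3*0)² = (119 + 0)² = 119² = 14161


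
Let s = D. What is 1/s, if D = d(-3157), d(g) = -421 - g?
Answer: 1/2736 ≈ 0.00036550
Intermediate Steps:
D = 2736 (D = -421 - 1*(-3157) = -421 + 3157 = 2736)
s = 2736
1/s = 1/2736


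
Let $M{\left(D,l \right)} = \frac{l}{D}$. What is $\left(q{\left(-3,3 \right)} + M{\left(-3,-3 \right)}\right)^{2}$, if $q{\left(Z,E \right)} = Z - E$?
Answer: $25$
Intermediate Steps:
$\left(q{\left(-3,3 \right)} + M{\left(-3,-3 \right)}\right)^{2} = \left(\left(-3 - 3\right) - \frac{3}{-3}\right)^{2} = \left(\left(-3 - 3\right) - -1\right)^{2} = \left(-6 + 1\right)^{2} = \left(-5\right)^{2} = 25$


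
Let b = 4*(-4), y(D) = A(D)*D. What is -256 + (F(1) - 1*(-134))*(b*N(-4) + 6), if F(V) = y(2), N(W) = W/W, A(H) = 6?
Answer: -1716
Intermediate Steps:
N(W) = 1
y(D) = 6*D
F(V) = 12 (F(V) = 6*2 = 12)
b = -16
-256 + (F(1) - 1*(-134))*(b*N(-4) + 6) = -256 + (12 - 1*(-134))*(-16*1 + 6) = -256 + (12 + 134)*(-16 + 6) = -256 + 146*(-10) = -256 - 1460 = -1716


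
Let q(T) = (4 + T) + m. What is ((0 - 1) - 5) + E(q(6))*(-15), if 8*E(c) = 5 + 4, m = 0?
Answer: -183/8 ≈ -22.875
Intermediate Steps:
q(T) = 4 + T (q(T) = (4 + T) + 0 = 4 + T)
E(c) = 9/8 (E(c) = (5 + 4)/8 = (⅛)*9 = 9/8)
((0 - 1) - 5) + E(q(6))*(-15) = ((0 - 1) - 5) + (9/8)*(-15) = (-1 - 5) - 135/8 = -6 - 135/8 = -183/8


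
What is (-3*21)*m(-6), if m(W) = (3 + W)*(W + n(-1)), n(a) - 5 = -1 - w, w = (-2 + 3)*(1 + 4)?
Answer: -1323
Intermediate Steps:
w = 5 (w = 1*5 = 5)
n(a) = -1 (n(a) = 5 + (-1 - 1*5) = 5 + (-1 - 5) = 5 - 6 = -1)
m(W) = (-1 + W)*(3 + W) (m(W) = (3 + W)*(W - 1) = (3 + W)*(-1 + W) = (-1 + W)*(3 + W))
(-3*21)*m(-6) = (-3*21)*(-3 + (-6)² + 2*(-6)) = -63*(-3 + 36 - 12) = -63*21 = -1323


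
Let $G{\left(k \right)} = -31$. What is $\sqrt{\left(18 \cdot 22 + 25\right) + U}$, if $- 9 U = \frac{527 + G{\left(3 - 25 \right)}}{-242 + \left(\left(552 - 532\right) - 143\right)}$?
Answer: $\frac{\sqrt{504970565}}{1095} \approx 20.522$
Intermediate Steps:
$U = \frac{496}{3285}$ ($U = - \frac{\left(527 - 31\right) \frac{1}{-242 + \left(\left(552 - 532\right) - 143\right)}}{9} = - \frac{496 \frac{1}{-242 + \left(20 - 143\right)}}{9} = - \frac{496 \frac{1}{-242 - 123}}{9} = - \frac{496 \frac{1}{-365}}{9} = - \frac{496 \left(- \frac{1}{365}\right)}{9} = \left(- \frac{1}{9}\right) \left(- \frac{496}{365}\right) = \frac{496}{3285} \approx 0.15099$)
$\sqrt{\left(18 \cdot 22 + 25\right) + U} = \sqrt{\left(18 \cdot 22 + 25\right) + \frac{496}{3285}} = \sqrt{\left(396 + 25\right) + \frac{496}{3285}} = \sqrt{421 + \frac{496}{3285}} = \sqrt{\frac{1383481}{3285}} = \frac{\sqrt{504970565}}{1095}$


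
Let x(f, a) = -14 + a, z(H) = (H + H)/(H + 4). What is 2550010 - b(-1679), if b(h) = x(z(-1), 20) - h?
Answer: 2548325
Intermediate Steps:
z(H) = 2*H/(4 + H) (z(H) = (2*H)/(4 + H) = 2*H/(4 + H))
b(h) = 6 - h (b(h) = (-14 + 20) - h = 6 - h)
2550010 - b(-1679) = 2550010 - (6 - 1*(-1679)) = 2550010 - (6 + 1679) = 2550010 - 1*1685 = 2550010 - 1685 = 2548325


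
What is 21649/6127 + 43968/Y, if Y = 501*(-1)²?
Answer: 93412695/1023209 ≈ 91.294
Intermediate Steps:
Y = 501 (Y = 501*1 = 501)
21649/6127 + 43968/Y = 21649/6127 + 43968/501 = 21649*(1/6127) + 43968*(1/501) = 21649/6127 + 14656/167 = 93412695/1023209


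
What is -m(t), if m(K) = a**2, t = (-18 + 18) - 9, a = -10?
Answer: -100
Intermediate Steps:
t = -9 (t = 0 - 9 = -9)
m(K) = 100 (m(K) = (-10)**2 = 100)
-m(t) = -1*100 = -100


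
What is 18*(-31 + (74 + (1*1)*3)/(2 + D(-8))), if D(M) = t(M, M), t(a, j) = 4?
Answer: -327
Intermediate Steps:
D(M) = 4
18*(-31 + (74 + (1*1)*3)/(2 + D(-8))) = 18*(-31 + (74 + (1*1)*3)/(2 + 4)) = 18*(-31 + (74 + 1*3)/6) = 18*(-31 + (74 + 3)*(⅙)) = 18*(-31 + 77*(⅙)) = 18*(-31 + 77/6) = 18*(-109/6) = -327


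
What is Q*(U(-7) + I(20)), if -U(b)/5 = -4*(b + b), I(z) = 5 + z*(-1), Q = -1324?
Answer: 390580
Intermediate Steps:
I(z) = 5 - z
U(b) = 40*b (U(b) = -(-20)*(b + b) = -(-20)*2*b = -(-40)*b = 40*b)
Q*(U(-7) + I(20)) = -1324*(40*(-7) + (5 - 1*20)) = -1324*(-280 + (5 - 20)) = -1324*(-280 - 15) = -1324*(-295) = 390580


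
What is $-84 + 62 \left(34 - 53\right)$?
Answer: $-1262$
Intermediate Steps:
$-84 + 62 \left(34 - 53\right) = -84 + 62 \left(-19\right) = -84 - 1178 = -1262$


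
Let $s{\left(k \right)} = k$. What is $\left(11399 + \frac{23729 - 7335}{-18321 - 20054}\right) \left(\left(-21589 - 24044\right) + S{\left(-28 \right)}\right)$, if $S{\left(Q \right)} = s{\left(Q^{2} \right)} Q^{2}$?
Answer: $\frac{248902172104313}{38375} \approx 6.486 \cdot 10^{9}$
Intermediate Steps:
$S{\left(Q \right)} = Q^{4}$ ($S{\left(Q \right)} = Q^{2} Q^{2} = Q^{4}$)
$\left(11399 + \frac{23729 - 7335}{-18321 - 20054}\right) \left(\left(-21589 - 24044\right) + S{\left(-28 \right)}\right) = \left(11399 + \frac{23729 - 7335}{-18321 - 20054}\right) \left(\left(-21589 - 24044\right) + \left(-28\right)^{4}\right) = \left(11399 + \frac{16394}{-38375}\right) \left(-45633 + 614656\right) = \left(11399 + 16394 \left(- \frac{1}{38375}\right)\right) 569023 = \left(11399 - \frac{16394}{38375}\right) 569023 = \frac{437420231}{38375} \cdot 569023 = \frac{248902172104313}{38375}$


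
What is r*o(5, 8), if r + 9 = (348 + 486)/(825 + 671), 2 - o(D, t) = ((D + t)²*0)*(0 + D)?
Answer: -6315/374 ≈ -16.885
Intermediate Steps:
o(D, t) = 2 (o(D, t) = 2 - (D + t)²*0*(0 + D) = 2 - 0*D = 2 - 1*0 = 2 + 0 = 2)
r = -6315/748 (r = -9 + (348 + 486)/(825 + 671) = -9 + 834/1496 = -9 + 834*(1/1496) = -9 + 417/748 = -6315/748 ≈ -8.4425)
r*o(5, 8) = -6315/748*2 = -6315/374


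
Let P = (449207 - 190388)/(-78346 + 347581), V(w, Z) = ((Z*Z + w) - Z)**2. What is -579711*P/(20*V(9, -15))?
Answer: -537778571/1196619300 ≈ -0.44941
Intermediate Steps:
V(w, Z) = (w + Z**2 - Z)**2 (V(w, Z) = ((Z**2 + w) - Z)**2 = ((w + Z**2) - Z)**2 = (w + Z**2 - Z)**2)
P = 2783/2895 (P = 258819/269235 = 258819*(1/269235) = 2783/2895 ≈ 0.96131)
-579711*P/(20*V(9, -15)) = -579711*2783/(57900*(9 + (-15)**2 - 1*(-15))**2) = -579711*2783/(57900*(9 + 225 + 15)**2) = -579711/((20*249**2)*(2895/2783)) = -579711/((20*62001)*(2895/2783)) = -579711/(1240020*(2895/2783)) = -579711/3589857900/2783 = -579711*2783/3589857900 = -537778571/1196619300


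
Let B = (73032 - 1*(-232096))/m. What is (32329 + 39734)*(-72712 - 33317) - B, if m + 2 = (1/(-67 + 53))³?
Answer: -41939337331171/5489 ≈ -7.6406e+9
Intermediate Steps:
m = -5489/2744 (m = -2 + (1/(-67 + 53))³ = -2 + (1/(-14))³ = -2 + (-1/14)³ = -2 - 1/2744 = -5489/2744 ≈ -2.0004)
B = -837271232/5489 (B = (73032 - 1*(-232096))/(-5489/2744) = (73032 + 232096)*(-2744/5489) = 305128*(-2744/5489) = -837271232/5489 ≈ -1.5254e+5)
(32329 + 39734)*(-72712 - 33317) - B = (32329 + 39734)*(-72712 - 33317) - 1*(-837271232/5489) = 72063*(-106029) + 837271232/5489 = -7640767827 + 837271232/5489 = -41939337331171/5489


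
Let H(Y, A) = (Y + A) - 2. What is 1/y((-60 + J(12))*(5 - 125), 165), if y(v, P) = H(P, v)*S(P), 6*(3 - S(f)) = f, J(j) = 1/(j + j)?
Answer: -1/180271 ≈ -5.5472e-6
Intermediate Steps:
J(j) = 1/(2*j)
H(Y, A) = -2 + A + Y (H(Y, A) = (A + Y) - 2 = -2 + A + Y)
S(f) = 3 - f/6
y(v, P) = (3 - P/6)*(-2 + P + v) (y(v, P) = (-2 + v + P)*(3 - P/6) = (-2 + P + v)*(3 - P/6) = (3 - P/6)*(-2 + P + v))
1/y((-60 + J(12))*(5 - 125), 165) = 1/(-(-18 + 165)*(-2 + 165 + (-60 + (1/2)/12)*(5 - 125))/6) = 1/(-1/6*147*(-2 + 165 + (-60 + (1/2)*(1/12))*(-120))) = 1/(-1/6*147*(-2 + 165 + (-60 + 1/24)*(-120))) = 1/(-1/6*147*(-2 + 165 - 1439/24*(-120))) = 1/(-1/6*147*(-2 + 165 + 7195)) = 1/(-1/6*147*7358) = 1/(-180271) = -1/180271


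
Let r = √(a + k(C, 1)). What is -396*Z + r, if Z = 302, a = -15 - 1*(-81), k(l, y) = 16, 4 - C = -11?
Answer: -119592 + √82 ≈ -1.1958e+5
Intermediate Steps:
C = 15 (C = 4 - 1*(-11) = 4 + 11 = 15)
a = 66 (a = -15 + 81 = 66)
r = √82 (r = √(66 + 16) = √82 ≈ 9.0554)
-396*Z + r = -396*302 + √82 = -119592 + √82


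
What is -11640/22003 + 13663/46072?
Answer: -18127007/77978632 ≈ -0.23246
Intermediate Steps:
-11640/22003 + 13663/46072 = -11640*1/22003 + 13663*(1/46072) = -11640/22003 + 1051/3544 = -18127007/77978632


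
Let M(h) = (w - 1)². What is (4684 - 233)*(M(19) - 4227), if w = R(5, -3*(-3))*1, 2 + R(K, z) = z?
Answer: -18654141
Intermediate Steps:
R(K, z) = -2 + z
w = 7 (w = (-2 - 3*(-3))*1 = (-2 + 9)*1 = 7*1 = 7)
M(h) = 36 (M(h) = (7 - 1)² = 6² = 36)
(4684 - 233)*(M(19) - 4227) = (4684 - 233)*(36 - 4227) = 4451*(-4191) = -18654141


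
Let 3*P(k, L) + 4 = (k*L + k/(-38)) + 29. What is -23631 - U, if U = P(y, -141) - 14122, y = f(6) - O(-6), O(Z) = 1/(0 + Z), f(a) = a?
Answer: -6311573/684 ≈ -9227.4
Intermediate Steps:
O(Z) = 1/Z
y = 37/6 (y = 6 - 1/(-6) = 6 - 1*(-1/6) = 6 + 1/6 = 37/6 ≈ 6.1667)
P(k, L) = 25/3 - k/114 + L*k/3 (P(k, L) = -4/3 + ((k*L + k/(-38)) + 29)/3 = -4/3 + ((L*k + k*(-1/38)) + 29)/3 = -4/3 + ((L*k - k/38) + 29)/3 = -4/3 + ((-k/38 + L*k) + 29)/3 = -4/3 + (29 - k/38 + L*k)/3 = -4/3 + (29/3 - k/114 + L*k/3) = 25/3 - k/114 + L*k/3)
U = -9852031/684 (U = (25/3 - 1/114*37/6 + (1/3)*(-141)*(37/6)) - 14122 = (25/3 - 37/684 - 1739/6) - 14122 = -192583/684 - 14122 = -9852031/684 ≈ -14404.)
-23631 - U = -23631 - 1*(-9852031/684) = -23631 + 9852031/684 = -6311573/684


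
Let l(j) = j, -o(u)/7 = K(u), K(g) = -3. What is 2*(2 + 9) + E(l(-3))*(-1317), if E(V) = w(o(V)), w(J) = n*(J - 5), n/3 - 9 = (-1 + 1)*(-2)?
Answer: -568922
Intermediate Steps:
n = 27 (n = 27 + 3*((-1 + 1)*(-2)) = 27 + 3*(0*(-2)) = 27 + 3*0 = 27 + 0 = 27)
o(u) = 21 (o(u) = -7*(-3) = 21)
w(J) = -135 + 27*J (w(J) = 27*(J - 5) = 27*(-5 + J) = -135 + 27*J)
E(V) = 432 (E(V) = -135 + 27*21 = -135 + 567 = 432)
2*(2 + 9) + E(l(-3))*(-1317) = 2*(2 + 9) + 432*(-1317) = 2*11 - 568944 = 22 - 568944 = -568922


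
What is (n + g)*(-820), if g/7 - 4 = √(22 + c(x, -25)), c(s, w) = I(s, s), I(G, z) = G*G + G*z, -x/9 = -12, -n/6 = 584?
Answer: 2850320 - 28700*√934 ≈ 1.9732e+6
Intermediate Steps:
n = -3504 (n = -6*584 = -3504)
x = 108 (x = -9*(-12) = 108)
I(G, z) = G² + G*z
c(s, w) = 2*s² (c(s, w) = s*(s + s) = s*(2*s) = 2*s²)
g = 28 + 35*√934 (g = 28 + 7*√(22 + 2*108²) = 28 + 7*√(22 + 2*11664) = 28 + 7*√(22 + 23328) = 28 + 7*√23350 = 28 + 7*(5*√934) = 28 + 35*√934 ≈ 1097.7)
(n + g)*(-820) = (-3504 + (28 + 35*√934))*(-820) = (-3476 + 35*√934)*(-820) = 2850320 - 28700*√934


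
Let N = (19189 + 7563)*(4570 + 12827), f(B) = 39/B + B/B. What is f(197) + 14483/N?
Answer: 109838325535/91684695168 ≈ 1.1980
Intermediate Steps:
f(B) = 1 + 39/B (f(B) = 39/B + 1 = 1 + 39/B)
N = 465404544 (N = 26752*17397 = 465404544)
f(197) + 14483/N = (39 + 197)/197 + 14483/465404544 = (1/197)*236 + 14483*(1/465404544) = 236/197 + 14483/465404544 = 109838325535/91684695168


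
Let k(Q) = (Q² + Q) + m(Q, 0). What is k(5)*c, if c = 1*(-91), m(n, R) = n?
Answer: -3185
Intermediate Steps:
c = -91
k(Q) = Q² + 2*Q (k(Q) = (Q² + Q) + Q = (Q + Q²) + Q = Q² + 2*Q)
k(5)*c = (5*(2 + 5))*(-91) = (5*7)*(-91) = 35*(-91) = -3185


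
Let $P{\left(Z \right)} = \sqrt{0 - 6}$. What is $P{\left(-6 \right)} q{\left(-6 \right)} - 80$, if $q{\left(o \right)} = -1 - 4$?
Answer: $-80 - 5 i \sqrt{6} \approx -80.0 - 12.247 i$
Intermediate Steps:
$P{\left(Z \right)} = i \sqrt{6}$ ($P{\left(Z \right)} = \sqrt{-6} = i \sqrt{6}$)
$q{\left(o \right)} = -5$
$P{\left(-6 \right)} q{\left(-6 \right)} - 80 = i \sqrt{6} \left(-5\right) - 80 = - 5 i \sqrt{6} - 80 = -80 - 5 i \sqrt{6}$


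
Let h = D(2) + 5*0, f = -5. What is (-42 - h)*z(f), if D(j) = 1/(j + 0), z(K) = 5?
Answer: -425/2 ≈ -212.50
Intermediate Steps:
D(j) = 1/j
h = 1/2 (h = 1/2 + 5*0 = 1/2 + 0 = 1/2 ≈ 0.50000)
(-42 - h)*z(f) = (-42 - 1*1/2)*5 = (-42 - 1/2)*5 = -85/2*5 = -425/2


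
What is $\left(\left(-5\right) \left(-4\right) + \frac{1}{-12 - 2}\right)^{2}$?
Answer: $\frac{77841}{196} \approx 397.15$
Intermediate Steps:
$\left(\left(-5\right) \left(-4\right) + \frac{1}{-12 - 2}\right)^{2} = \left(20 + \frac{1}{-14}\right)^{2} = \left(20 - \frac{1}{14}\right)^{2} = \left(\frac{279}{14}\right)^{2} = \frac{77841}{196}$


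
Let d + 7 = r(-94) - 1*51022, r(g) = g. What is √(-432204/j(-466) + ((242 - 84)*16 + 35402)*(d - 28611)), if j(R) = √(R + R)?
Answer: √(-164186799249180 + 50351766*I*√233)/233 ≈ 0.12872 + 54994.0*I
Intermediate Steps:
d = -51123 (d = -7 + (-94 - 1*51022) = -7 + (-94 - 51022) = -7 - 51116 = -51123)
j(R) = √2*√R (j(R) = √(2*R) = √2*√R)
√(-432204/j(-466) + ((242 - 84)*16 + 35402)*(d - 28611)) = √(-432204*(-I*√233/466) + ((242 - 84)*16 + 35402)*(-51123 - 28611)) = √(-432204*(-I*√233/466) + (158*16 + 35402)*(-79734)) = √(-432204*(-I*√233/466) + (2528 + 35402)*(-79734)) = √(-(-216102)*I*√233/233 + 37930*(-79734)) = √(216102*I*√233/233 - 3024310620) = √(-3024310620 + 216102*I*√233/233)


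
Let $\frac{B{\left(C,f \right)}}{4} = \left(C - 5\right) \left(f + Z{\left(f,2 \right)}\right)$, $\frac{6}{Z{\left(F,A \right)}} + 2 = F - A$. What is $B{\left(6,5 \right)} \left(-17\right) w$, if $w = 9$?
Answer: $-6732$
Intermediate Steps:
$Z{\left(F,A \right)} = \frac{6}{-2 + F - A}$ ($Z{\left(F,A \right)} = \frac{6}{-2 - \left(A - F\right)} = \frac{6}{-2 + F - A}$)
$B{\left(C,f \right)} = 4 \left(-5 + C\right) \left(f - \frac{6}{4 - f}\right)$ ($B{\left(C,f \right)} = 4 \left(C - 5\right) \left(f - \frac{6}{2 + 2 - f}\right) = 4 \left(C - 5\right) \left(f - \frac{6}{4 - f}\right) = 4 \left(-5 + C\right) \left(f - \frac{6}{4 - f}\right)$)
$B{\left(6,5 \right)} \left(-17\right) w = \frac{4 \left(30 - 36 + 5 \left(-5 + 6\right) \left(4 - 5\right)\right)}{4 - 5} \left(-17\right) 9 = \frac{4 \left(30 - 36 + 5 \cdot 1 \left(4 - 5\right)\right)}{4 - 5} \left(-17\right) 9 = \frac{4 \left(30 - 36 + 5 \cdot 1 \left(-1\right)\right)}{-1} \left(-17\right) 9 = 4 \left(-1\right) \left(30 - 36 - 5\right) \left(-17\right) 9 = 4 \left(-1\right) \left(-11\right) \left(-17\right) 9 = 44 \left(-17\right) 9 = \left(-748\right) 9 = -6732$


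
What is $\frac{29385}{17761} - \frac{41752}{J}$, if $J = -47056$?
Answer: $\frac{15619837}{6145306} \approx 2.5418$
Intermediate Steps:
$\frac{29385}{17761} - \frac{41752}{J} = \frac{29385}{17761} - \frac{41752}{-47056} = 29385 \cdot \frac{1}{17761} - - \frac{307}{346} = \frac{29385}{17761} + \frac{307}{346} = \frac{15619837}{6145306}$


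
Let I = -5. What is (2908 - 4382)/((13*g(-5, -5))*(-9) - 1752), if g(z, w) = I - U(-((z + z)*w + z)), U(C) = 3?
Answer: 737/408 ≈ 1.8064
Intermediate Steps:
g(z, w) = -8 (g(z, w) = -5 - 1*3 = -5 - 3 = -8)
(2908 - 4382)/((13*g(-5, -5))*(-9) - 1752) = (2908 - 4382)/((13*(-8))*(-9) - 1752) = -1474/(-104*(-9) - 1752) = -1474/(936 - 1752) = -1474/(-816) = -1474*(-1/816) = 737/408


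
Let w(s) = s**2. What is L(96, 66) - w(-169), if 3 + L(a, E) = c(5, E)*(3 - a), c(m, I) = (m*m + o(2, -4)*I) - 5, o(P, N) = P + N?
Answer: -18148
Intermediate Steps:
o(P, N) = N + P
c(m, I) = -5 + m**2 - 2*I (c(m, I) = (m*m + (-4 + 2)*I) - 5 = (m**2 - 2*I) - 5 = -5 + m**2 - 2*I)
L(a, E) = -3 + (3 - a)*(20 - 2*E) (L(a, E) = -3 + (-5 + 5**2 - 2*E)*(3 - a) = -3 + (-5 + 25 - 2*E)*(3 - a) = -3 + (20 - 2*E)*(3 - a) = -3 + (3 - a)*(20 - 2*E))
L(96, 66) - w(-169) = (57 - 6*66 + 2*96*(-10 + 66)) - 1*(-169)**2 = (57 - 396 + 2*96*56) - 1*28561 = (57 - 396 + 10752) - 28561 = 10413 - 28561 = -18148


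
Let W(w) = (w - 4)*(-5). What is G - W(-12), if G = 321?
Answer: 241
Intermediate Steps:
W(w) = 20 - 5*w (W(w) = (-4 + w)*(-5) = 20 - 5*w)
G - W(-12) = 321 - (20 - 5*(-12)) = 321 - (20 + 60) = 321 - 1*80 = 321 - 80 = 241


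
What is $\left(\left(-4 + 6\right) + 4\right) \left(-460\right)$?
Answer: $-2760$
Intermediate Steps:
$\left(\left(-4 + 6\right) + 4\right) \left(-460\right) = \left(2 + 4\right) \left(-460\right) = 6 \left(-460\right) = -2760$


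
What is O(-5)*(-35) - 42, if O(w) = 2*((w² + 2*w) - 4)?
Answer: -812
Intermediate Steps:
O(w) = -8 + 2*w² + 4*w (O(w) = 2*(-4 + w² + 2*w) = -8 + 2*w² + 4*w)
O(-5)*(-35) - 42 = (-8 + 2*(-5)² + 4*(-5))*(-35) - 42 = (-8 + 2*25 - 20)*(-35) - 42 = (-8 + 50 - 20)*(-35) - 42 = 22*(-35) - 42 = -770 - 42 = -812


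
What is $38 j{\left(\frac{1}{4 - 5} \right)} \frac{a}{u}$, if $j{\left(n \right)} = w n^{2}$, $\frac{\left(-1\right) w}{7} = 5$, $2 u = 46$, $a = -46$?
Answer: $2660$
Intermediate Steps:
$u = 23$ ($u = \frac{1}{2} \cdot 46 = 23$)
$w = -35$ ($w = \left(-7\right) 5 = -35$)
$j{\left(n \right)} = - 35 n^{2}$
$38 j{\left(\frac{1}{4 - 5} \right)} \frac{a}{u} = 38 \left(- 35 \left(\frac{1}{4 - 5}\right)^{2}\right) \left(- \frac{46}{23}\right) = 38 \left(- 35 \left(\frac{1}{-1}\right)^{2}\right) \left(\left(-46\right) \frac{1}{23}\right) = 38 \left(- 35 \left(-1\right)^{2}\right) \left(-2\right) = 38 \left(\left(-35\right) 1\right) \left(-2\right) = 38 \left(-35\right) \left(-2\right) = \left(-1330\right) \left(-2\right) = 2660$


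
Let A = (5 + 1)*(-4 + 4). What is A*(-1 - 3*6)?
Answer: 0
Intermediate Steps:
A = 0 (A = 6*0 = 0)
A*(-1 - 3*6) = 0*(-1 - 3*6) = 0*(-1 - 18) = 0*(-19) = 0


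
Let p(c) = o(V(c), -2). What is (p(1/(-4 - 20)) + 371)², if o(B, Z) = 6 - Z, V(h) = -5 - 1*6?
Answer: 143641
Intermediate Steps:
V(h) = -11 (V(h) = -5 - 6 = -11)
p(c) = 8 (p(c) = 6 - 1*(-2) = 6 + 2 = 8)
(p(1/(-4 - 20)) + 371)² = (8 + 371)² = 379² = 143641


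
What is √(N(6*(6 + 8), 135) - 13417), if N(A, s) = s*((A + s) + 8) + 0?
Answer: 2*√4307 ≈ 131.26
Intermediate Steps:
N(A, s) = s*(8 + A + s) (N(A, s) = s*(8 + A + s) + 0 = s*(8 + A + s))
√(N(6*(6 + 8), 135) - 13417) = √(135*(8 + 6*(6 + 8) + 135) - 13417) = √(135*(8 + 6*14 + 135) - 13417) = √(135*(8 + 84 + 135) - 13417) = √(135*227 - 13417) = √(30645 - 13417) = √17228 = 2*√4307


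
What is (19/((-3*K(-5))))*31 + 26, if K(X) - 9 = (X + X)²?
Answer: 7913/327 ≈ 24.199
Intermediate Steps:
K(X) = 9 + 4*X² (K(X) = 9 + (X + X)² = 9 + (2*X)² = 9 + 4*X²)
(19/((-3*K(-5))))*31 + 26 = (19/((-3*(9 + 4*(-5)²))))*31 + 26 = (19/((-3*(9 + 4*25))))*31 + 26 = (19/((-3*(9 + 100))))*31 + 26 = (19/((-3*109)))*31 + 26 = (19/(-327))*31 + 26 = (19*(-1/327))*31 + 26 = -19/327*31 + 26 = -589/327 + 26 = 7913/327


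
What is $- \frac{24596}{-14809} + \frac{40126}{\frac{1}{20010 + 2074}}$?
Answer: $\frac{13122885551052}{14809} \approx 8.8614 \cdot 10^{8}$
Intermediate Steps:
$- \frac{24596}{-14809} + \frac{40126}{\frac{1}{20010 + 2074}} = \left(-24596\right) \left(- \frac{1}{14809}\right) + \frac{40126}{\frac{1}{22084}} = \frac{24596}{14809} + 40126 \frac{1}{\frac{1}{22084}} = \frac{24596}{14809} + 40126 \cdot 22084 = \frac{24596}{14809} + 886142584 = \frac{13122885551052}{14809}$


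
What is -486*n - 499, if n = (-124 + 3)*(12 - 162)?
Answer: -8821399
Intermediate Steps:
n = 18150 (n = -121*(-150) = 18150)
-486*n - 499 = -486*18150 - 499 = -8820900 - 499 = -8821399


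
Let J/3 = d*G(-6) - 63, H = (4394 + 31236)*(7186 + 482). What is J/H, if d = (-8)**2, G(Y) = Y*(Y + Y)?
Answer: 101/2023784 ≈ 4.9906e-5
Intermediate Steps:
G(Y) = 2*Y**2 (G(Y) = Y*(2*Y) = 2*Y**2)
d = 64
H = 273210840 (H = 35630*7668 = 273210840)
J = 13635 (J = 3*(64*(2*(-6)**2) - 63) = 3*(64*(2*36) - 63) = 3*(64*72 - 63) = 3*(4608 - 63) = 3*4545 = 13635)
J/H = 13635/273210840 = 13635*(1/273210840) = 101/2023784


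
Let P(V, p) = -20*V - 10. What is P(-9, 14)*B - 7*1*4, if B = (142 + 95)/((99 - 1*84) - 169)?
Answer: -22301/77 ≈ -289.62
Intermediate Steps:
P(V, p) = -10 - 20*V
B = -237/154 (B = 237/((99 - 84) - 169) = 237/(15 - 169) = 237/(-154) = 237*(-1/154) = -237/154 ≈ -1.5390)
P(-9, 14)*B - 7*1*4 = (-10 - 20*(-9))*(-237/154) - 7*1*4 = (-10 + 180)*(-237/154) - 7*4 = 170*(-237/154) - 28 = -20145/77 - 28 = -22301/77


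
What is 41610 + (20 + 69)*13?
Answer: 42767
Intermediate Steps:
41610 + (20 + 69)*13 = 41610 + 89*13 = 41610 + 1157 = 42767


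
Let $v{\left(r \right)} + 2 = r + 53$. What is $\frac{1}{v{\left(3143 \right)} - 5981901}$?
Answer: $- \frac{1}{5978707} \approx -1.6726 \cdot 10^{-7}$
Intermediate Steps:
$v{\left(r \right)} = 51 + r$ ($v{\left(r \right)} = -2 + \left(r + 53\right) = -2 + \left(53 + r\right) = 51 + r$)
$\frac{1}{v{\left(3143 \right)} - 5981901} = \frac{1}{\left(51 + 3143\right) - 5981901} = \frac{1}{3194 - 5981901} = \frac{1}{-5978707} = - \frac{1}{5978707}$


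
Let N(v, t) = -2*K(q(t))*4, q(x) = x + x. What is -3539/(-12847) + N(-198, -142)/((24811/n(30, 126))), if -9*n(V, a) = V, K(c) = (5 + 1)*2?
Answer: 91917169/318746917 ≈ 0.28837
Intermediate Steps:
q(x) = 2*x
K(c) = 12 (K(c) = 6*2 = 12)
n(V, a) = -V/9
N(v, t) = -96 (N(v, t) = -2*12*4 = -24*4 = -96)
-3539/(-12847) + N(-198, -142)/((24811/n(30, 126))) = -3539/(-12847) - 96/(24811/((-⅑*30))) = -3539*(-1/12847) - 96/(24811/(-10/3)) = 3539/12847 - 96/(24811*(-3/10)) = 3539/12847 - 96/(-74433/10) = 3539/12847 - 96*(-10/74433) = 3539/12847 + 320/24811 = 91917169/318746917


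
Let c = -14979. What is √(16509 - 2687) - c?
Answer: 14979 + √13822 ≈ 15097.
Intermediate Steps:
√(16509 - 2687) - c = √(16509 - 2687) - 1*(-14979) = √13822 + 14979 = 14979 + √13822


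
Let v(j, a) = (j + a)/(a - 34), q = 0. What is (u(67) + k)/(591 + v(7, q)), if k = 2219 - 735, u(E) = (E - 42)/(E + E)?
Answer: 3380977/1345829 ≈ 2.5122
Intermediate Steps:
u(E) = (-42 + E)/(2*E) (u(E) = (-42 + E)/((2*E)) = (-42 + E)*(1/(2*E)) = (-42 + E)/(2*E))
v(j, a) = (a + j)/(-34 + a)
k = 1484
(u(67) + k)/(591 + v(7, q)) = ((½)*(-42 + 67)/67 + 1484)/(591 + (0 + 7)/(-34 + 0)) = ((½)*(1/67)*25 + 1484)/(591 + 7/(-34)) = (25/134 + 1484)/(591 - 1/34*7) = 198881/(134*(591 - 7/34)) = 198881/(134*(20087/34)) = (198881/134)*(34/20087) = 3380977/1345829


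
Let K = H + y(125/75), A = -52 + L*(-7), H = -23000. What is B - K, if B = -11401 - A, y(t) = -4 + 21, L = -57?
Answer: 11235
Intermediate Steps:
A = 347 (A = -52 - 57*(-7) = -52 + 399 = 347)
y(t) = 17
B = -11748 (B = -11401 - 1*347 = -11401 - 347 = -11748)
K = -22983 (K = -23000 + 17 = -22983)
B - K = -11748 - 1*(-22983) = -11748 + 22983 = 11235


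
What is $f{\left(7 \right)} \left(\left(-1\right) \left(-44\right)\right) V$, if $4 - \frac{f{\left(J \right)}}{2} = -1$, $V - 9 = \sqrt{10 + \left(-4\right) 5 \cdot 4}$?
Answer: $3960 + 440 i \sqrt{70} \approx 3960.0 + 3681.3 i$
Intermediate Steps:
$V = 9 + i \sqrt{70}$ ($V = 9 + \sqrt{10 + \left(-4\right) 5 \cdot 4} = 9 + \sqrt{10 - 80} = 9 + \sqrt{-70} = 9 + i \sqrt{70} \approx 9.0 + 8.3666 i$)
$f{\left(J \right)} = 10$ ($f{\left(J \right)} = 8 - -2 = 8 + 2 = 10$)
$f{\left(7 \right)} \left(\left(-1\right) \left(-44\right)\right) V = 10 \left(\left(-1\right) \left(-44\right)\right) \left(9 + i \sqrt{70}\right) = 10 \cdot 44 \left(9 + i \sqrt{70}\right) = 440 \left(9 + i \sqrt{70}\right) = 3960 + 440 i \sqrt{70}$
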